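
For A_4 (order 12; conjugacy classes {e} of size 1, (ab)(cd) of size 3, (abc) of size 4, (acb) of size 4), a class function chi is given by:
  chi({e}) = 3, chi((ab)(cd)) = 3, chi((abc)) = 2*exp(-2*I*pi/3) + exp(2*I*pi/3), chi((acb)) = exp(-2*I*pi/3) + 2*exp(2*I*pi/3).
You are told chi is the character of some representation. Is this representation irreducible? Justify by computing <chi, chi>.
Not irreducible (reducible): <chi, chi> = 5 > 1.

Explanation: <chi, chi> = (1/|G|) sum_C |C| * |chi(C)|^2 = (1/12)[1*|3|^2 + 3*|3|^2 + 4*|2*exp(-2*I*pi/3) + exp(2*I*pi/3)|^2 + 4*|exp(-2*I*pi/3) + 2*exp(2*I*pi/3)|^2]
  = (1/12)[(9) + (27) + (12) + (12)] = 60/12 = 5.
(Exp terms are combined using exp(i*s)*conj(exp(i*t)) = exp(i*(s-t)), and sums of them are collapsed using the identity that for every m > 1 the m distinct m-th roots of unity sum to 0, e.g. 1 + exp(2*I*pi/3) + exp(-2*I*pi/3) = 0.)
A character is irreducible iff <chi, chi> = 1, so this representation is reducible.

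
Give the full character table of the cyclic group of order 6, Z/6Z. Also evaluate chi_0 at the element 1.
Character table of Z/6Z (irreps indexed chi_0,...,chi_5 with chi_k(m) = zeta_6^(k*m), zeta_6 = exp(2*pi*i/6)):
  irrep \ class  {0} (size 1)  {1} (size 1)    {2} (size 1)    {3} (size 1)  {4} (size 1)    {5} (size 1)  
  chi_0          1             1               1               1             1               1             
  chi_1          1             exp(I*pi/3)     exp(2*I*pi/3)   -1            exp(-2*I*pi/3)  exp(-I*pi/3)  
  chi_2          1             exp(2*I*pi/3)   exp(-2*I*pi/3)  1             exp(2*I*pi/3)   exp(-2*I*pi/3)
  chi_3          1             -1              1               -1            1               -1            
  chi_4          1             exp(-2*I*pi/3)  exp(2*I*pi/3)   1             exp(-2*I*pi/3)  exp(2*I*pi/3) 
  chi_5          1             exp(-I*pi/3)    exp(-2*I*pi/3)  -1            exp(2*I*pi/3)   exp(I*pi/3)   

Spot check: chi_0(1) = zeta_6^(0*1) = zeta_6^0 = 1.

Z/6Z is abelian, so all 6 irreducible complex representations are 1-dimensional. They are given by chi_k(m) = zeta_6^(k*m) for k = 0,...,5. Row orthogonality: sum_m chi_k(m) conj(chi_l(m)) = 6 * [k = l].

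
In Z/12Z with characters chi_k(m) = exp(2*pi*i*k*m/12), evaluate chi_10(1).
chi_10(1) = zeta_12^10 = exp(-I*pi/3)

Explanation: chi_10(1) = zeta_12^(10*1) = zeta_12^10. Since zeta_12^12 = 1, this equals zeta_12^10 = exp(2*pi*i*10/12) = exp(-I*pi/3).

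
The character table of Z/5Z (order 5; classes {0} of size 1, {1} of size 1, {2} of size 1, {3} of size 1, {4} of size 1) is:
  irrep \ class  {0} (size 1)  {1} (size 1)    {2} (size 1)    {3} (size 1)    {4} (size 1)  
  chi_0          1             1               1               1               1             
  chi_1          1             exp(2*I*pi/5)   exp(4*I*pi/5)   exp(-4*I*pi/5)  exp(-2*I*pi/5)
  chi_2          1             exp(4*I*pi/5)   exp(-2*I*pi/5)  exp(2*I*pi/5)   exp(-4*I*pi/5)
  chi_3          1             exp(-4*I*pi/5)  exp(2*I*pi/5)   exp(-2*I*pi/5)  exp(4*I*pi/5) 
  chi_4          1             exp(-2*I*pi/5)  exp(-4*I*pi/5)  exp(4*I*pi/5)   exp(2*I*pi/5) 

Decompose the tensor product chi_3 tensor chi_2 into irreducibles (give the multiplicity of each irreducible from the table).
chi_3 tensor chi_2 = chi_0 (all other irreducibles have multiplicity 0).

Argument: The character of a tensor product is the pointwise product (chi_3 * chi_2)(C) = chi_3(C) * chi_2(C):
  {0}: (1)*(1), {1}: (exp(-4*I*pi/5))*(exp(4*I*pi/5)), {2}: (exp(2*I*pi/5))*(exp(-2*I*pi/5)), {3}: (exp(-2*I*pi/5))*(exp(2*I*pi/5)), {4}: (exp(4*I*pi/5))*(exp(-4*I*pi/5))
so (chi_3 * chi_2) takes values
  {0} -> 1, {1} -> 1, {2} -> 1, {3} -> 1, {4} -> 1.
Now take the inner product of this character with each irreducible chi from the table, <chi_3*chi_2, chi> = (1/5) sum_C |C| (chi_3*chi_2)(C) conj(chi(C)):
  <chi_3*chi_2, chi_0> = (1/5)[1*(1)*conj(1) + 1*(1)*conj(1) + 1*(1)*conj(1) + 1*(1)*conj(1) + 1*(1)*conj(1)]
      = (1/5)[(1) + (1) + (1) + (1) + (1)] = 5/5 = 1
  <chi_3*chi_2, chi_1> = (1/5)[1*(1)*conj(1) + 1*(1)*conj(exp(2*I*pi/5)) + 1*(1)*conj(exp(4*I*pi/5)) + 1*(1)*conj(exp(-4*I*pi/5)) + 1*(1)*conj(exp(-2*I*pi/5))]
      = (1/5)[(1) + (exp(-2*I*pi/5)) + (exp(-4*I*pi/5)) + (exp(4*I*pi/5)) + (exp(2*I*pi/5))] = 0/5 = 0
  <chi_3*chi_2, chi_2> = (1/5)[1*(1)*conj(1) + 1*(1)*conj(exp(4*I*pi/5)) + 1*(1)*conj(exp(-2*I*pi/5)) + 1*(1)*conj(exp(2*I*pi/5)) + 1*(1)*conj(exp(-4*I*pi/5))]
      = (1/5)[(1) + (exp(-4*I*pi/5)) + (exp(2*I*pi/5)) + (exp(-2*I*pi/5)) + (exp(4*I*pi/5))] = 0/5 = 0
  <chi_3*chi_2, chi_3> = (1/5)[1*(1)*conj(1) + 1*(1)*conj(exp(-4*I*pi/5)) + 1*(1)*conj(exp(2*I*pi/5)) + 1*(1)*conj(exp(-2*I*pi/5)) + 1*(1)*conj(exp(4*I*pi/5))]
      = (1/5)[(1) + (exp(4*I*pi/5)) + (exp(-2*I*pi/5)) + (exp(2*I*pi/5)) + (exp(-4*I*pi/5))] = 0/5 = 0
  <chi_3*chi_2, chi_4> = (1/5)[1*(1)*conj(1) + 1*(1)*conj(exp(-2*I*pi/5)) + 1*(1)*conj(exp(-4*I*pi/5)) + 1*(1)*conj(exp(4*I*pi/5)) + 1*(1)*conj(exp(2*I*pi/5))]
      = (1/5)[(1) + (exp(2*I*pi/5)) + (exp(4*I*pi/5)) + (exp(-4*I*pi/5)) + (exp(-2*I*pi/5))] = 0/5 = 0
(Exp terms are combined using exp(i*s)*conj(exp(i*t)) = exp(i*(s-t)), and sums of them are collapsed using the identity that for every m > 1 the m distinct m-th roots of unity sum to 0, e.g. 1 + exp(2*I*pi/3) + exp(-2*I*pi/3) = 0.)
Hence the multiplicities are chi_0: 1. Dimension check: dim(chi_3)*dim(chi_2) = 1*1 = 1 and sum (mult * dim) = 1*1 = 1.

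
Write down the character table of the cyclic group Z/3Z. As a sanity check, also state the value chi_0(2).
Character table of Z/3Z (irreps indexed chi_0,...,chi_2 with chi_k(m) = zeta_3^(k*m), zeta_3 = exp(2*pi*i/3)):
  irrep \ class  {0} (size 1)  {1} (size 1)    {2} (size 1)  
  chi_0          1             1               1             
  chi_1          1             exp(2*I*pi/3)   exp(-2*I*pi/3)
  chi_2          1             exp(-2*I*pi/3)  exp(2*I*pi/3) 

Spot check: chi_0(2) = zeta_3^(0*2) = zeta_3^0 = 1.

Solution. Z/3Z is abelian, so all 3 irreducible complex representations are 1-dimensional. They are given by chi_k(m) = zeta_3^(k*m) for k = 0,...,2. Row orthogonality: sum_m chi_k(m) conj(chi_l(m)) = 3 * [k = l].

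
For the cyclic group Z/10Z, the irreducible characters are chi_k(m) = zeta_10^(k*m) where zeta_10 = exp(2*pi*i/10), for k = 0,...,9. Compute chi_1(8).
chi_1(8) = zeta_10^8 = exp(-2*I*pi/5)

Solution. chi_1(8) = zeta_10^(1*8) = zeta_10^8. Since zeta_10^10 = 1, this equals zeta_10^8 = exp(2*pi*i*8/10) = exp(-2*I*pi/5).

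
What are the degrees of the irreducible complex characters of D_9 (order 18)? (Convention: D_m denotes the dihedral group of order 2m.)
Dimensions: 1, 1, 2, 2, 2, 2

Proof sketch: There are 6 irreducibles (= number of conjugacy classes). Their dimensions d_i satisfy sum d_i^2 = |G| = 18: 1 + 1 + 4 + 4 + 4 + 4 = 18.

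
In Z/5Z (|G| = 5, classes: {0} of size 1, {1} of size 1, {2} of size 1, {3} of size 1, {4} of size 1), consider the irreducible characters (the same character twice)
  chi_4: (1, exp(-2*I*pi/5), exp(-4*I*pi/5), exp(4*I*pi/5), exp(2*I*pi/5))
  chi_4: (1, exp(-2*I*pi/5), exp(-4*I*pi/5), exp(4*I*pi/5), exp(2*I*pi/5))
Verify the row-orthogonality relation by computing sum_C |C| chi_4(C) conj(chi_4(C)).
Sum = 5 = |G| = 5; so <chi_4, chi_4> = 1 (norm-1 confirms irreducibility).

Reasoning: Compute term by term over conjugacy classes (|C| * chi_4(C) * conj(chi_4(C))):
  1*(1)*conj(1) + 1*(exp(-2*I*pi/5))*conj(exp(-2*I*pi/5)) + 1*(exp(-4*I*pi/5))*conj(exp(-4*I*pi/5)) + 1*(exp(4*I*pi/5))*conj(exp(4*I*pi/5)) + 1*(exp(2*I*pi/5))*conj(exp(2*I*pi/5))
  = (1) + (1) + (1) + (1) + (1)
  = 5.
(Exp terms are combined using exp(i*s)*conj(exp(i*t)) = exp(i*(s-t)), and sums of them are collapsed using the identity that for every m > 1 the m distinct m-th roots of unity sum to 0, e.g. 1 + exp(2*I*pi/3) + exp(-2*I*pi/3) = 0.)
Dividing by |G| = 5 gives 5/5 = 1, matching the row-orthogonality relation <chi_4, chi_4> = [chi_4 = chi_4].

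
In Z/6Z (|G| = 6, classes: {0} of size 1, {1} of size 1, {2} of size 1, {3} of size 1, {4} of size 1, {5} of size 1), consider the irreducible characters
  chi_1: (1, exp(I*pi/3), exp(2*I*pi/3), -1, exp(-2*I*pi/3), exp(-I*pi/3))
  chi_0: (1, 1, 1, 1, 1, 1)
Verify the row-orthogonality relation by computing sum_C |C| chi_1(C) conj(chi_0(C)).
Sum = 0; so <chi_1, chi_0> = 0 (distinct irreducibles are orthogonal).

Argument: Compute term by term over conjugacy classes (|C| * chi_1(C) * conj(chi_0(C))):
  1*(1)*conj(1) + 1*(exp(I*pi/3))*conj(1) + 1*(exp(2*I*pi/3))*conj(1) + 1*(-1)*conj(1) + 1*(exp(-2*I*pi/3))*conj(1) + 1*(exp(-I*pi/3))*conj(1)
  = (1) + (exp(I*pi/3)) + (exp(2*I*pi/3)) + (-1) + (exp(-2*I*pi/3)) + (exp(-I*pi/3))
  = 0.
(Exp terms are combined using exp(i*s)*conj(exp(i*t)) = exp(i*(s-t)), and sums of them are collapsed using the identity that for every m > 1 the m distinct m-th roots of unity sum to 0, e.g. 1 + exp(2*I*pi/3) + exp(-2*I*pi/3) = 0.)
Dividing by |G| = 6 gives 0/6 = 0, matching the row-orthogonality relation <chi_1, chi_0> = [chi_1 = chi_0].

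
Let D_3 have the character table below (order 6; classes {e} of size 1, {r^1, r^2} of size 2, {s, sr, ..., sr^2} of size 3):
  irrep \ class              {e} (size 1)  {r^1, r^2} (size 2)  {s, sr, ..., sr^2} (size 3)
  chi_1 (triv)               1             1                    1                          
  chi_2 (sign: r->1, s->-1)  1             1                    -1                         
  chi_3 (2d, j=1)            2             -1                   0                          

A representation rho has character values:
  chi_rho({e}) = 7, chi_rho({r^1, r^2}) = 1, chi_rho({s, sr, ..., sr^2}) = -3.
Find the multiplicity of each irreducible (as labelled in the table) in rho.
Multiplicities: chi_1: 0, chi_2: 3, chi_3: 2.

Working: Use <chi_rho, chi> = (1/|G|) sum_C |C| * chi_rho(C) * conj(chi(C)) with |G| = 6 for each irreducible chi in the table:
  <chi_rho, chi_1> = (1/6)[1*(7)*conj(1) + 2*(1)*conj(1) + 3*(-3)*conj(1)]
      = (1/6)[(7) + (2) + (-9)] = 0/6 = 0
  <chi_rho, chi_2> = (1/6)[1*(7)*conj(1) + 2*(1)*conj(1) + 3*(-3)*conj(-1)]
      = (1/6)[(7) + (2) + (9)] = 18/6 = 3
  <chi_rho, chi_3> = (1/6)[1*(7)*conj(2) + 2*(1)*conj(-1) + 3*(-3)*conj(0)]
      = (1/6)[(14) + (-2) + (0)] = 12/6 = 2
Dimension check: dim(rho) = sum (mult * dim) = 0*1 + 3*1 + 2*2 = 7 = chi_rho(e) = 7.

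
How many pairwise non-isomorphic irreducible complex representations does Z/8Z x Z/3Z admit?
24

Details: The number of irreducible complex representations of a finite group equals its number of conjugacy classes. Z/8Z x Z/3Z is abelian of order 24, so every element is its own conjugacy class: 24 classes, so Z/8Z x Z/3Z (order 24) has exactly 24 irreducible complex representations.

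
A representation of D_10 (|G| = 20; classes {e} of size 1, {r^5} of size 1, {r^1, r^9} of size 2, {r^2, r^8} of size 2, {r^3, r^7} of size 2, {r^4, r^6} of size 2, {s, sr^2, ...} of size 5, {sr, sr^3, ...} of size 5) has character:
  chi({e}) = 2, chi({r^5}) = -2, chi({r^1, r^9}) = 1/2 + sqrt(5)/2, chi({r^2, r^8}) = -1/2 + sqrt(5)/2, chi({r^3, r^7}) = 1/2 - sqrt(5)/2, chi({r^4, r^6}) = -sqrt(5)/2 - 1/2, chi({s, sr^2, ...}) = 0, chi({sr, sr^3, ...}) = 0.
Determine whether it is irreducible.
Irreducible: <chi, chi> = 1.

Reasoning: <chi, chi> = (1/|G|) sum_C |C| * |chi(C)|^2 = (1/20)[1*|2|^2 + 1*|-2|^2 + 2*|1/2 + sqrt(5)/2|^2 + 2*|-1/2 + sqrt(5)/2|^2 + 2*|1/2 - sqrt(5)/2|^2 + 2*|-sqrt(5)/2 - 1/2|^2 + 5*|0|^2 + 5*|0|^2]
  = (1/20)[(4) + (4) + (sqrt(5) + 3) + (3 - sqrt(5)) + (3 - sqrt(5)) + (sqrt(5) + 3) + (0) + (0)] = 20/20 = 1.
A character is irreducible iff <chi, chi> = 1, so this representation is irreducible.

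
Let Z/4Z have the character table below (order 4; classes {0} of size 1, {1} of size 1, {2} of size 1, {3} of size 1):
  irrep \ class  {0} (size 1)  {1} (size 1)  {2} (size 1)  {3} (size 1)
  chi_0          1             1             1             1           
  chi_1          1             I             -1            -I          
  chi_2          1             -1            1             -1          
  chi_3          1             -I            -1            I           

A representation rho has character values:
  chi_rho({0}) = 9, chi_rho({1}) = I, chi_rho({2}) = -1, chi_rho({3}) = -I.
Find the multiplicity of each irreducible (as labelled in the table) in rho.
Multiplicities: chi_0: 2, chi_1: 3, chi_2: 2, chi_3: 2.

Argument: Use <chi_rho, chi> = (1/|G|) sum_C |C| * chi_rho(C) * conj(chi(C)) with |G| = 4 for each irreducible chi in the table:
  <chi_rho, chi_0> = (1/4)[1*(9)*conj(1) + 1*(I)*conj(1) + 1*(-1)*conj(1) + 1*(-I)*conj(1)]
      = (1/4)[(9) + (I) + (-1) + (-I)] = 8/4 = 2
  <chi_rho, chi_1> = (1/4)[1*(9)*conj(1) + 1*(I)*conj(I) + 1*(-1)*conj(-1) + 1*(-I)*conj(-I)]
      = (1/4)[(9) + (1) + (1) + (1)] = 12/4 = 3
  <chi_rho, chi_2> = (1/4)[1*(9)*conj(1) + 1*(I)*conj(-1) + 1*(-1)*conj(1) + 1*(-I)*conj(-1)]
      = (1/4)[(9) + (-I) + (-1) + (I)] = 8/4 = 2
  <chi_rho, chi_3> = (1/4)[1*(9)*conj(1) + 1*(I)*conj(-I) + 1*(-1)*conj(-1) + 1*(-I)*conj(I)]
      = (1/4)[(9) + (-1) + (1) + (-1)] = 8/4 = 2
(Exp terms are combined using exp(i*s)*conj(exp(i*t)) = exp(i*(s-t)), and sums of them are collapsed using the identity that for every m > 1 the m distinct m-th roots of unity sum to 0, e.g. 1 + exp(2*I*pi/3) + exp(-2*I*pi/3) = 0.)
Dimension check: dim(rho) = sum (mult * dim) = 2*1 + 3*1 + 2*1 + 2*1 = 9 = chi_rho(e) = 9.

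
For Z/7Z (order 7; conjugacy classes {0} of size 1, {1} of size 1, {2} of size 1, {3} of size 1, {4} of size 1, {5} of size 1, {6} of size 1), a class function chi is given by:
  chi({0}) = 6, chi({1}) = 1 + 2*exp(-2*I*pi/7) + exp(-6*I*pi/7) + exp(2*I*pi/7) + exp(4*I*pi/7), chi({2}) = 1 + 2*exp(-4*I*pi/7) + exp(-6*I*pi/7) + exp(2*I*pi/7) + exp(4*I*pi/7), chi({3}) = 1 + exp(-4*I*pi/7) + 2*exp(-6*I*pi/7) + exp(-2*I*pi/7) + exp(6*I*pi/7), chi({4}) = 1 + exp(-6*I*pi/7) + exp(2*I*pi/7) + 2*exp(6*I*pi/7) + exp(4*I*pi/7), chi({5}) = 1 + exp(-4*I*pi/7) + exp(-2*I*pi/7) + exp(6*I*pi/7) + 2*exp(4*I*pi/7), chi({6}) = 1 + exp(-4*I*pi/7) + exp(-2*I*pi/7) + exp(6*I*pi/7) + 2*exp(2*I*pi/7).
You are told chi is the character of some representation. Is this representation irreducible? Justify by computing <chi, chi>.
Not irreducible (reducible): <chi, chi> = 8 > 1.

Explanation: <chi, chi> = (1/|G|) sum_C |C| * |chi(C)|^2 = (1/7)[1*|6|^2 + 1*|1 + 2*exp(-2*I*pi/7) + exp(-6*I*pi/7) + exp(2*I*pi/7) + exp(4*I*pi/7)|^2 + 1*|1 + 2*exp(-4*I*pi/7) + exp(-6*I*pi/7) + exp(2*I*pi/7) + exp(4*I*pi/7)|^2 + 1*|1 + exp(-4*I*pi/7) + 2*exp(-6*I*pi/7) + exp(-2*I*pi/7) + exp(6*I*pi/7)|^2 + 1*|1 + exp(-6*I*pi/7) + exp(2*I*pi/7) + 2*exp(6*I*pi/7) + exp(4*I*pi/7)|^2 + 1*|1 + exp(-4*I*pi/7) + exp(-2*I*pi/7) + exp(6*I*pi/7) + 2*exp(4*I*pi/7)|^2 + 1*|1 + exp(-4*I*pi/7) + exp(-2*I*pi/7) + exp(6*I*pi/7) + 2*exp(2*I*pi/7)|^2]
  = (1/7)[(36) + (8 + 6*exp(-4*I*pi/7) + 4*exp(-2*I*pi/7) + 4*exp(-6*I*pi/7) + 4*exp(6*I*pi/7) + 4*exp(2*I*pi/7) + 6*exp(4*I*pi/7)) + (8 + 4*exp(-4*I*pi/7) + 4*exp(-2*I*pi/7) + 6*exp(-6*I*pi/7) + 6*exp(6*I*pi/7) + 4*exp(2*I*pi/7) + 4*exp(4*I*pi/7)) + (8 + 6*exp(-2*I*pi/7) + 4*exp(-4*I*pi/7) + 4*exp(-6*I*pi/7) + 4*exp(6*I*pi/7) + 4*exp(4*I*pi/7) + 6*exp(2*I*pi/7)) + (8 + 6*exp(-2*I*pi/7) + 4*exp(-4*I*pi/7) + 4*exp(-6*I*pi/7) + 4*exp(6*I*pi/7) + 4*exp(4*I*pi/7) + 6*exp(2*I*pi/7)) + (8 + 4*exp(-4*I*pi/7) + 4*exp(-2*I*pi/7) + 6*exp(-6*I*pi/7) + 6*exp(6*I*pi/7) + 4*exp(2*I*pi/7) + 4*exp(4*I*pi/7)) + (8 + 6*exp(-4*I*pi/7) + 4*exp(-2*I*pi/7) + 4*exp(-6*I*pi/7) + 4*exp(6*I*pi/7) + 4*exp(2*I*pi/7) + 6*exp(4*I*pi/7))] = 56/7 = 8.
(Exp terms are combined using exp(i*s)*conj(exp(i*t)) = exp(i*(s-t)), and sums of them are collapsed using the identity that for every m > 1 the m distinct m-th roots of unity sum to 0, e.g. 1 + exp(2*I*pi/3) + exp(-2*I*pi/3) = 0.)
A character is irreducible iff <chi, chi> = 1, so this representation is reducible.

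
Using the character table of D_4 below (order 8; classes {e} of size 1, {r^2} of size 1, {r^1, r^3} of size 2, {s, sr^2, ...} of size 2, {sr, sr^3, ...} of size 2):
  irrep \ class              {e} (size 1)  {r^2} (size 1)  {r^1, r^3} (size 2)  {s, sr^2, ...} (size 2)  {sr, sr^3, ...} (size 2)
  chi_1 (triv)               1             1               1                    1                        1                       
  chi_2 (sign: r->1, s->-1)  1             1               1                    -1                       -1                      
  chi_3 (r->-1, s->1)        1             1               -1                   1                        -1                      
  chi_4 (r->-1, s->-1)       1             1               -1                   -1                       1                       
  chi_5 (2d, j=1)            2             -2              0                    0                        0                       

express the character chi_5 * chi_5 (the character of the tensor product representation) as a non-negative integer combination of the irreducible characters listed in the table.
chi_5 tensor chi_5 = chi_1 + chi_2 + chi_3 + chi_4 (all other irreducibles have multiplicity 0).

Working: The character of a tensor product is the pointwise product (chi_5 * chi_5)(C) = chi_5(C) * chi_5(C):
  {e}: (2)*(2), {r^2}: (-2)*(-2), {r^1, r^3}: (0)*(0), {s, sr^2, ...}: (0)*(0), {sr, sr^3, ...}: (0)*(0)
so (chi_5 * chi_5) takes values
  {e} -> 4, {r^2} -> 4, {r^1, r^3} -> 0, {s, sr^2, ...} -> 0, {sr, sr^3, ...} -> 0.
Now take the inner product of this character with each irreducible chi from the table, <chi_5*chi_5, chi> = (1/8) sum_C |C| (chi_5*chi_5)(C) conj(chi(C)):
  <chi_5*chi_5, chi_1> = (1/8)[1*(4)*conj(1) + 1*(4)*conj(1) + 2*(0)*conj(1) + 2*(0)*conj(1) + 2*(0)*conj(1)]
      = (1/8)[(4) + (4) + (0) + (0) + (0)] = 8/8 = 1
  <chi_5*chi_5, chi_2> = (1/8)[1*(4)*conj(1) + 1*(4)*conj(1) + 2*(0)*conj(1) + 2*(0)*conj(-1) + 2*(0)*conj(-1)]
      = (1/8)[(4) + (4) + (0) + (0) + (0)] = 8/8 = 1
  <chi_5*chi_5, chi_3> = (1/8)[1*(4)*conj(1) + 1*(4)*conj(1) + 2*(0)*conj(-1) + 2*(0)*conj(1) + 2*(0)*conj(-1)]
      = (1/8)[(4) + (4) + (0) + (0) + (0)] = 8/8 = 1
  <chi_5*chi_5, chi_4> = (1/8)[1*(4)*conj(1) + 1*(4)*conj(1) + 2*(0)*conj(-1) + 2*(0)*conj(-1) + 2*(0)*conj(1)]
      = (1/8)[(4) + (4) + (0) + (0) + (0)] = 8/8 = 1
  <chi_5*chi_5, chi_5> = (1/8)[1*(4)*conj(2) + 1*(4)*conj(-2) + 2*(0)*conj(0) + 2*(0)*conj(0) + 2*(0)*conj(0)]
      = (1/8)[(8) + (-8) + (0) + (0) + (0)] = 0/8 = 0
Hence the multiplicities are chi_1: 1, chi_2: 1, chi_3: 1, chi_4: 1. Dimension check: dim(chi_5)*dim(chi_5) = 2*2 = 4 and sum (mult * dim) = 1*1 + 1*1 + 1*1 + 1*1 = 4.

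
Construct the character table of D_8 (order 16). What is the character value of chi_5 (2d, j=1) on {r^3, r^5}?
Conjugacy classes: {e} of size 1, {r^4} of size 1, {r^1, r^7} of size 2, {r^2, r^6} of size 2, {r^3, r^5} of size 2, {s, sr^2, ...} of size 4, {sr, sr^3, ...} of size 4.
Character table:
  irrep \ class              {e} (size 1)  {r^4} (size 1)  {r^1, r^7} (size 2)  {r^2, r^6} (size 2)  {r^3, r^5} (size 2)  {s, sr^2, ...} (size 4)  {sr, sr^3, ...} (size 4)
  chi_1 (triv)               1             1               1                    1                    1                    1                        1                       
  chi_2 (sign: r->1, s->-1)  1             1               1                    1                    1                    -1                       -1                      
  chi_3 (r->-1, s->1)        1             1               -1                   1                    -1                   1                        -1                      
  chi_4 (r->-1, s->-1)       1             1               -1                   1                    -1                   -1                       1                       
  chi_5 (2d, j=1)            2             -2              sqrt(2)              0                    -sqrt(2)             0                        0                       
  chi_6 (2d, j=2)            2             2               0                    -2                   0                    0                        0                       
  chi_7 (2d, j=3)            2             -2              -sqrt(2)             0                    sqrt(2)              0                        0                       

Spot check: chi_5 (2d, j=1) on {r^3, r^5} = -sqrt(2).

Justification: D_8 has order 2*8 = 16 with 7 conjugacy classes, hence 7 irreducibles. Sum of squared dims 1 + 1 + 1 + 1 + 4 + 4 + 4 = 16 = |G|. Linear characters come from the abelianisation; the 2-dimensional irreps have character r^k -> 2*cos(2*pi*j*k/8), reflections -> 0.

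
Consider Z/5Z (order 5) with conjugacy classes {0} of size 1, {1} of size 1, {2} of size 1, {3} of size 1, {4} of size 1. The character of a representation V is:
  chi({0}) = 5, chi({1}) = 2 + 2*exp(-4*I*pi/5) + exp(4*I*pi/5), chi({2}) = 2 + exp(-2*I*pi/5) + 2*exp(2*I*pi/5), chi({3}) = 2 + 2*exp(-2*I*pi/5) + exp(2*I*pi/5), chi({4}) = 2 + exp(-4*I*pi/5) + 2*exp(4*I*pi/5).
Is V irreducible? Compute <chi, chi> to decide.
Not irreducible (reducible): <chi, chi> = 9 > 1.

Working: <chi, chi> = (1/|G|) sum_C |C| * |chi(C)|^2 = (1/5)[1*|5|^2 + 1*|2 + 2*exp(-4*I*pi/5) + exp(4*I*pi/5)|^2 + 1*|2 + exp(-2*I*pi/5) + 2*exp(2*I*pi/5)|^2 + 1*|2 + 2*exp(-2*I*pi/5) + exp(2*I*pi/5)|^2 + 1*|2 + exp(-4*I*pi/5) + 2*exp(4*I*pi/5)|^2]
  = (1/5)[(25) + (9 + 6*exp(-4*I*pi/5) + 2*exp(-2*I*pi/5) + 2*exp(2*I*pi/5) + 6*exp(4*I*pi/5)) + (9 + 6*exp(-2*I*pi/5) + 2*exp(-4*I*pi/5) + 2*exp(4*I*pi/5) + 6*exp(2*I*pi/5)) + (9 + 6*exp(-2*I*pi/5) + 2*exp(-4*I*pi/5) + 2*exp(4*I*pi/5) + 6*exp(2*I*pi/5)) + (9 + 6*exp(-4*I*pi/5) + 2*exp(-2*I*pi/5) + 2*exp(2*I*pi/5) + 6*exp(4*I*pi/5))] = 45/5 = 9.
(Exp terms are combined using exp(i*s)*conj(exp(i*t)) = exp(i*(s-t)), and sums of them are collapsed using the identity that for every m > 1 the m distinct m-th roots of unity sum to 0, e.g. 1 + exp(2*I*pi/3) + exp(-2*I*pi/3) = 0.)
A character is irreducible iff <chi, chi> = 1, so this representation is reducible.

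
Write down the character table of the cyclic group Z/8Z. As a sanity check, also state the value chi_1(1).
Character table of Z/8Z (irreps indexed chi_0,...,chi_7 with chi_k(m) = zeta_8^(k*m), zeta_8 = exp(2*pi*i/8)):
  irrep \ class  {0} (size 1)  {1} (size 1)    {2} (size 1)  {3} (size 1)    {4} (size 1)  {5} (size 1)    {6} (size 1)  {7} (size 1)  
  chi_0          1             1               1             1               1             1               1             1             
  chi_1          1             exp(I*pi/4)     I             exp(3*I*pi/4)   -1            exp(-3*I*pi/4)  -I            exp(-I*pi/4)  
  chi_2          1             I               -1            -I              1             I               -1            -I            
  chi_3          1             exp(3*I*pi/4)   -I            exp(I*pi/4)     -1            exp(-I*pi/4)    I             exp(-3*I*pi/4)
  chi_4          1             -1              1             -1              1             -1              1             -1            
  chi_5          1             exp(-3*I*pi/4)  I             exp(-I*pi/4)    -1            exp(I*pi/4)     -I            exp(3*I*pi/4) 
  chi_6          1             -I              -1            I               1             -I              -1            I             
  chi_7          1             exp(-I*pi/4)    -I            exp(-3*I*pi/4)  -1            exp(3*I*pi/4)   I             exp(I*pi/4)   

Spot check: chi_1(1) = zeta_8^(1*1) = zeta_8^1 = exp(I*pi/4).

Z/8Z is abelian, so all 8 irreducible complex representations are 1-dimensional. They are given by chi_k(m) = zeta_8^(k*m) for k = 0,...,7. Row orthogonality: sum_m chi_k(m) conj(chi_l(m)) = 8 * [k = l].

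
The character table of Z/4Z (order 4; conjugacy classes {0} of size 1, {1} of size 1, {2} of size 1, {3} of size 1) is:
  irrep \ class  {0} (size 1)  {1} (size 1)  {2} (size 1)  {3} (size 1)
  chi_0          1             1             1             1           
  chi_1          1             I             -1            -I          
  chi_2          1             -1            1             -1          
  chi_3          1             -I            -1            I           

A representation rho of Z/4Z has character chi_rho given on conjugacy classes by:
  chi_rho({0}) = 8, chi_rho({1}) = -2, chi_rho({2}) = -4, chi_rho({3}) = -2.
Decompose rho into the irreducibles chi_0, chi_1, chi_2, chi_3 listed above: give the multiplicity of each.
Multiplicities: chi_0: 0, chi_1: 3, chi_2: 2, chi_3: 3.

Details: Use <chi_rho, chi> = (1/|G|) sum_C |C| * chi_rho(C) * conj(chi(C)) with |G| = 4 for each irreducible chi in the table:
  <chi_rho, chi_0> = (1/4)[1*(8)*conj(1) + 1*(-2)*conj(1) + 1*(-4)*conj(1) + 1*(-2)*conj(1)]
      = (1/4)[(8) + (-2) + (-4) + (-2)] = 0/4 = 0
  <chi_rho, chi_1> = (1/4)[1*(8)*conj(1) + 1*(-2)*conj(I) + 1*(-4)*conj(-1) + 1*(-2)*conj(-I)]
      = (1/4)[(8) + (2*I) + (4) + (-2*I)] = 12/4 = 3
  <chi_rho, chi_2> = (1/4)[1*(8)*conj(1) + 1*(-2)*conj(-1) + 1*(-4)*conj(1) + 1*(-2)*conj(-1)]
      = (1/4)[(8) + (2) + (-4) + (2)] = 8/4 = 2
  <chi_rho, chi_3> = (1/4)[1*(8)*conj(1) + 1*(-2)*conj(-I) + 1*(-4)*conj(-1) + 1*(-2)*conj(I)]
      = (1/4)[(8) + (-2*I) + (4) + (2*I)] = 12/4 = 3
(Exp terms are combined using exp(i*s)*conj(exp(i*t)) = exp(i*(s-t)), and sums of them are collapsed using the identity that for every m > 1 the m distinct m-th roots of unity sum to 0, e.g. 1 + exp(2*I*pi/3) + exp(-2*I*pi/3) = 0.)
Dimension check: dim(rho) = sum (mult * dim) = 0*1 + 3*1 + 2*1 + 3*1 = 8 = chi_rho(e) = 8.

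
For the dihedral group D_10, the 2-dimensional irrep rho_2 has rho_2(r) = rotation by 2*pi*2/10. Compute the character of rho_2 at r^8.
chi_{rho_2}(r^8) = 2*cos(2*pi*2*8/10) = -sqrt(5)/2 - 1/2

Derivation: rho_2(r^8) is rotation by angle 2*pi*2*8/10, whose trace is 2*cos(2*pi*2*8/10) = -sqrt(5)/2 - 1/2.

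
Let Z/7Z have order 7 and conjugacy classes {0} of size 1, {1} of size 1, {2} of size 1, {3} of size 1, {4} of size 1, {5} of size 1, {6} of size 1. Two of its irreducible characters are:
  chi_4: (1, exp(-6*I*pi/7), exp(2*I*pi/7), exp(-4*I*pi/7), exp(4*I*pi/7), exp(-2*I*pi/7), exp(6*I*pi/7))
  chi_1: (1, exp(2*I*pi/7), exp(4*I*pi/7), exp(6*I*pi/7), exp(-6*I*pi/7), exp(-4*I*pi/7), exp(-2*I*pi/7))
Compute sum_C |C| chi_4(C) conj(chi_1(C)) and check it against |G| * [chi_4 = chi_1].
Sum = 0; so <chi_4, chi_1> = 0 (distinct irreducibles are orthogonal).

Reasoning: Compute term by term over conjugacy classes (|C| * chi_4(C) * conj(chi_1(C))):
  1*(1)*conj(1) + 1*(exp(-6*I*pi/7))*conj(exp(2*I*pi/7)) + 1*(exp(2*I*pi/7))*conj(exp(4*I*pi/7)) + 1*(exp(-4*I*pi/7))*conj(exp(6*I*pi/7)) + 1*(exp(4*I*pi/7))*conj(exp(-6*I*pi/7)) + 1*(exp(-2*I*pi/7))*conj(exp(-4*I*pi/7)) + 1*(exp(6*I*pi/7))*conj(exp(-2*I*pi/7))
  = (1) + (exp(6*I*pi/7)) + (exp(-2*I*pi/7)) + (exp(4*I*pi/7)) + (exp(-4*I*pi/7)) + (exp(2*I*pi/7)) + (exp(-6*I*pi/7))
  = 0.
(Exp terms are combined using exp(i*s)*conj(exp(i*t)) = exp(i*(s-t)), and sums of them are collapsed using the identity that for every m > 1 the m distinct m-th roots of unity sum to 0, e.g. 1 + exp(2*I*pi/3) + exp(-2*I*pi/3) = 0.)
Dividing by |G| = 7 gives 0/7 = 0, matching the row-orthogonality relation <chi_4, chi_1> = [chi_4 = chi_1].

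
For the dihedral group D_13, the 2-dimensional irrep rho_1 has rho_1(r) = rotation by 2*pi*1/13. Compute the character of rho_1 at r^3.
chi_{rho_1}(r^3) = 2*cos(2*pi*1*3/13) = 2*cos(6*pi/13)

Solution. rho_1(r^3) is rotation by angle 2*pi*1*3/13, whose trace is 2*cos(2*pi*1*3/13) = 2*cos(6*pi/13).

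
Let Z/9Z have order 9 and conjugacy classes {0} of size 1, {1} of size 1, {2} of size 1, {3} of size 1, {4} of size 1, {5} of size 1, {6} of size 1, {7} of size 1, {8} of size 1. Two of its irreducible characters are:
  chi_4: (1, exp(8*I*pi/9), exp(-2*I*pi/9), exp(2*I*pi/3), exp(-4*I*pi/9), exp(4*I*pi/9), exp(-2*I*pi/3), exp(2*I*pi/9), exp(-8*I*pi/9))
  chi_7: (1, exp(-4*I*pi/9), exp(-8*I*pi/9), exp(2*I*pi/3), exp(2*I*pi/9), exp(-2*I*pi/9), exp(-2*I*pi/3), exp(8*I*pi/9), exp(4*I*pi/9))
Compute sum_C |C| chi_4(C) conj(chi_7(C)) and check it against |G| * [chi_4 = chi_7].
Sum = 0; so <chi_4, chi_7> = 0 (distinct irreducibles are orthogonal).

Why: Compute term by term over conjugacy classes (|C| * chi_4(C) * conj(chi_7(C))):
  1*(1)*conj(1) + 1*(exp(8*I*pi/9))*conj(exp(-4*I*pi/9)) + 1*(exp(-2*I*pi/9))*conj(exp(-8*I*pi/9)) + 1*(exp(2*I*pi/3))*conj(exp(2*I*pi/3)) + 1*(exp(-4*I*pi/9))*conj(exp(2*I*pi/9)) + 1*(exp(4*I*pi/9))*conj(exp(-2*I*pi/9)) + 1*(exp(-2*I*pi/3))*conj(exp(-2*I*pi/3)) + 1*(exp(2*I*pi/9))*conj(exp(8*I*pi/9)) + 1*(exp(-8*I*pi/9))*conj(exp(4*I*pi/9))
  = (1) + (exp(-2*I*pi/3)) + (exp(2*I*pi/3)) + (1) + (exp(-2*I*pi/3)) + (exp(2*I*pi/3)) + (1) + (exp(-2*I*pi/3)) + (exp(2*I*pi/3))
  = 0.
(Exp terms are combined using exp(i*s)*conj(exp(i*t)) = exp(i*(s-t)), and sums of them are collapsed using the identity that for every m > 1 the m distinct m-th roots of unity sum to 0, e.g. 1 + exp(2*I*pi/3) + exp(-2*I*pi/3) = 0.)
Dividing by |G| = 9 gives 0/9 = 0, matching the row-orthogonality relation <chi_4, chi_7> = [chi_4 = chi_7].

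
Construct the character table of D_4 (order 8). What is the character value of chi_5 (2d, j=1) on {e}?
Conjugacy classes: {e} of size 1, {r^2} of size 1, {r^1, r^3} of size 2, {s, sr^2, ...} of size 2, {sr, sr^3, ...} of size 2.
Character table:
  irrep \ class              {e} (size 1)  {r^2} (size 1)  {r^1, r^3} (size 2)  {s, sr^2, ...} (size 2)  {sr, sr^3, ...} (size 2)
  chi_1 (triv)               1             1               1                    1                        1                       
  chi_2 (sign: r->1, s->-1)  1             1               1                    -1                       -1                      
  chi_3 (r->-1, s->1)        1             1               -1                   1                        -1                      
  chi_4 (r->-1, s->-1)       1             1               -1                   -1                       1                       
  chi_5 (2d, j=1)            2             -2              0                    0                        0                       

Spot check: chi_5 (2d, j=1) on {e} = 2.

Solution. D_4 has order 2*4 = 8 with 5 conjugacy classes, hence 5 irreducibles. Sum of squared dims 1 + 1 + 1 + 1 + 4 = 8 = |G|. Linear characters come from the abelianisation; the 2-dimensional irreps have character r^k -> 2*cos(2*pi*j*k/4), reflections -> 0.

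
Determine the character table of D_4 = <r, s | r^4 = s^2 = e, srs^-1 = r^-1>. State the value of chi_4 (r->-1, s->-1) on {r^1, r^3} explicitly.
Conjugacy classes: {e} of size 1, {r^2} of size 1, {r^1, r^3} of size 2, {s, sr^2, ...} of size 2, {sr, sr^3, ...} of size 2.
Character table:
  irrep \ class              {e} (size 1)  {r^2} (size 1)  {r^1, r^3} (size 2)  {s, sr^2, ...} (size 2)  {sr, sr^3, ...} (size 2)
  chi_1 (triv)               1             1               1                    1                        1                       
  chi_2 (sign: r->1, s->-1)  1             1               1                    -1                       -1                      
  chi_3 (r->-1, s->1)        1             1               -1                   1                        -1                      
  chi_4 (r->-1, s->-1)       1             1               -1                   -1                       1                       
  chi_5 (2d, j=1)            2             -2              0                    0                        0                       

Spot check: chi_4 (r->-1, s->-1) on {r^1, r^3} = -1.

Proof sketch: D_4 has order 2*4 = 8 with 5 conjugacy classes, hence 5 irreducibles. Sum of squared dims 1 + 1 + 1 + 1 + 4 = 8 = |G|. Linear characters come from the abelianisation; the 2-dimensional irreps have character r^k -> 2*cos(2*pi*j*k/4), reflections -> 0.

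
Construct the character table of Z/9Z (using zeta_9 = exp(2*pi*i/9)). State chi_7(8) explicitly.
Character table of Z/9Z (irreps indexed chi_0,...,chi_8 with chi_k(m) = zeta_9^(k*m), zeta_9 = exp(2*pi*i/9)):
  irrep \ class  {0} (size 1)  {1} (size 1)    {2} (size 1)    {3} (size 1)    {4} (size 1)    {5} (size 1)    {6} (size 1)    {7} (size 1)    {8} (size 1)  
  chi_0          1             1               1               1               1               1               1               1               1             
  chi_1          1             exp(2*I*pi/9)   exp(4*I*pi/9)   exp(2*I*pi/3)   exp(8*I*pi/9)   exp(-8*I*pi/9)  exp(-2*I*pi/3)  exp(-4*I*pi/9)  exp(-2*I*pi/9)
  chi_2          1             exp(4*I*pi/9)   exp(8*I*pi/9)   exp(-2*I*pi/3)  exp(-2*I*pi/9)  exp(2*I*pi/9)   exp(2*I*pi/3)   exp(-8*I*pi/9)  exp(-4*I*pi/9)
  chi_3          1             exp(2*I*pi/3)   exp(-2*I*pi/3)  1               exp(2*I*pi/3)   exp(-2*I*pi/3)  1               exp(2*I*pi/3)   exp(-2*I*pi/3)
  chi_4          1             exp(8*I*pi/9)   exp(-2*I*pi/9)  exp(2*I*pi/3)   exp(-4*I*pi/9)  exp(4*I*pi/9)   exp(-2*I*pi/3)  exp(2*I*pi/9)   exp(-8*I*pi/9)
  chi_5          1             exp(-8*I*pi/9)  exp(2*I*pi/9)   exp(-2*I*pi/3)  exp(4*I*pi/9)   exp(-4*I*pi/9)  exp(2*I*pi/3)   exp(-2*I*pi/9)  exp(8*I*pi/9) 
  chi_6          1             exp(-2*I*pi/3)  exp(2*I*pi/3)   1               exp(-2*I*pi/3)  exp(2*I*pi/3)   1               exp(-2*I*pi/3)  exp(2*I*pi/3) 
  chi_7          1             exp(-4*I*pi/9)  exp(-8*I*pi/9)  exp(2*I*pi/3)   exp(2*I*pi/9)   exp(-2*I*pi/9)  exp(-2*I*pi/3)  exp(8*I*pi/9)   exp(4*I*pi/9) 
  chi_8          1             exp(-2*I*pi/9)  exp(-4*I*pi/9)  exp(-2*I*pi/3)  exp(-8*I*pi/9)  exp(8*I*pi/9)   exp(2*I*pi/3)   exp(4*I*pi/9)   exp(2*I*pi/9) 

Spot check: chi_7(8) = zeta_9^(7*8) = zeta_9^56 = exp(4*I*pi/9).

Why: Z/9Z is abelian, so all 9 irreducible complex representations are 1-dimensional. They are given by chi_k(m) = zeta_9^(k*m) for k = 0,...,8. Row orthogonality: sum_m chi_k(m) conj(chi_l(m)) = 9 * [k = l].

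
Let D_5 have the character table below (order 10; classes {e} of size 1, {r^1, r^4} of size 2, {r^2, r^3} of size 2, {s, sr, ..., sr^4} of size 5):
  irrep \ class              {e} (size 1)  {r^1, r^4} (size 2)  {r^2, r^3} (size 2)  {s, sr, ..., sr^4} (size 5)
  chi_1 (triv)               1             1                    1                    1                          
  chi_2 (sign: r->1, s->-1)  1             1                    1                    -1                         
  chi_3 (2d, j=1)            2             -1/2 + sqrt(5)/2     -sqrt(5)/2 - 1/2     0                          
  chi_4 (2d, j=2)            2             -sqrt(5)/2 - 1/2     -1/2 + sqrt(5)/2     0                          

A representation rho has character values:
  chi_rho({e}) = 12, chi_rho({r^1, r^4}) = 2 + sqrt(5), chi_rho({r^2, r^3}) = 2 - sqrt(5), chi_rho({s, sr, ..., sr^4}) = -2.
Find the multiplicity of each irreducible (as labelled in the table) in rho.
Multiplicities: chi_1: 1, chi_2: 3, chi_3: 3, chi_4: 1.

Explanation: Use <chi_rho, chi> = (1/|G|) sum_C |C| * chi_rho(C) * conj(chi(C)) with |G| = 10 for each irreducible chi in the table:
  <chi_rho, chi_1> = (1/10)[1*(12)*conj(1) + 2*(2 + sqrt(5))*conj(1) + 2*(2 - sqrt(5))*conj(1) + 5*(-2)*conj(1)]
      = (1/10)[(12) + (4 + 2*sqrt(5)) + (4 - 2*sqrt(5)) + (-10)] = 10/10 = 1
  <chi_rho, chi_2> = (1/10)[1*(12)*conj(1) + 2*(2 + sqrt(5))*conj(1) + 2*(2 - sqrt(5))*conj(1) + 5*(-2)*conj(-1)]
      = (1/10)[(12) + (4 + 2*sqrt(5)) + (4 - 2*sqrt(5)) + (10)] = 30/10 = 3
  <chi_rho, chi_3> = (1/10)[1*(12)*conj(2) + 2*(2 + sqrt(5))*conj(-1/2 + sqrt(5)/2) + 2*(2 - sqrt(5))*conj(-sqrt(5)/2 - 1/2) + 5*(-2)*conj(0)]
      = (1/10)[(24) + (sqrt(5) + 3) + (3 - sqrt(5)) + (0)] = 30/10 = 3
  <chi_rho, chi_4> = (1/10)[1*(12)*conj(2) + 2*(2 + sqrt(5))*conj(-sqrt(5)/2 - 1/2) + 2*(2 - sqrt(5))*conj(-1/2 + sqrt(5)/2) + 5*(-2)*conj(0)]
      = (1/10)[(24) + (-7 - 3*sqrt(5)) + (-7 + 3*sqrt(5)) + (0)] = 10/10 = 1
Dimension check: dim(rho) = sum (mult * dim) = 1*1 + 3*1 + 3*2 + 1*2 = 12 = chi_rho(e) = 12.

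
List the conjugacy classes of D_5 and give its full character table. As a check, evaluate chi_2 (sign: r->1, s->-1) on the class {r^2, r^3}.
Conjugacy classes: {e} of size 1, {r^1, r^4} of size 2, {r^2, r^3} of size 2, {s, sr, ..., sr^4} of size 5.
Character table:
  irrep \ class              {e} (size 1)  {r^1, r^4} (size 2)  {r^2, r^3} (size 2)  {s, sr, ..., sr^4} (size 5)
  chi_1 (triv)               1             1                    1                    1                          
  chi_2 (sign: r->1, s->-1)  1             1                    1                    -1                         
  chi_3 (2d, j=1)            2             -1/2 + sqrt(5)/2     -sqrt(5)/2 - 1/2     0                          
  chi_4 (2d, j=2)            2             -sqrt(5)/2 - 1/2     -1/2 + sqrt(5)/2     0                          

Spot check: chi_2 (sign: r->1, s->-1) on {r^2, r^3} = 1.

Explanation: D_5 has order 2*5 = 10 with 4 conjugacy classes, hence 4 irreducibles. Sum of squared dims 1 + 1 + 4 + 4 = 10 = |G|. Linear characters come from the abelianisation; the 2-dimensional irreps have character r^k -> 2*cos(2*pi*j*k/5), reflections -> 0.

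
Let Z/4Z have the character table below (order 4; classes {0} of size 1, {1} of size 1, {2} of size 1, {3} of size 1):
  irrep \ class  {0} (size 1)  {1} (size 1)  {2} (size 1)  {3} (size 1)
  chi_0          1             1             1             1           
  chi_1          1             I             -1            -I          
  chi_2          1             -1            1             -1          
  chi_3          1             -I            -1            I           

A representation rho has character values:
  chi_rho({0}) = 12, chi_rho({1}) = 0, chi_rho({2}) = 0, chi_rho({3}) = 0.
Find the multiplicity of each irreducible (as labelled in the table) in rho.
Multiplicities: chi_0: 3, chi_1: 3, chi_2: 3, chi_3: 3.

Reasoning: Use <chi_rho, chi> = (1/|G|) sum_C |C| * chi_rho(C) * conj(chi(C)) with |G| = 4 for each irreducible chi in the table:
  <chi_rho, chi_0> = (1/4)[1*(12)*conj(1) + 1*(0)*conj(1) + 1*(0)*conj(1) + 1*(0)*conj(1)]
      = (1/4)[(12) + (0) + (0) + (0)] = 12/4 = 3
  <chi_rho, chi_1> = (1/4)[1*(12)*conj(1) + 1*(0)*conj(I) + 1*(0)*conj(-1) + 1*(0)*conj(-I)]
      = (1/4)[(12) + (0) + (0) + (0)] = 12/4 = 3
  <chi_rho, chi_2> = (1/4)[1*(12)*conj(1) + 1*(0)*conj(-1) + 1*(0)*conj(1) + 1*(0)*conj(-1)]
      = (1/4)[(12) + (0) + (0) + (0)] = 12/4 = 3
  <chi_rho, chi_3> = (1/4)[1*(12)*conj(1) + 1*(0)*conj(-I) + 1*(0)*conj(-1) + 1*(0)*conj(I)]
      = (1/4)[(12) + (0) + (0) + (0)] = 12/4 = 3
(Exp terms are combined using exp(i*s)*conj(exp(i*t)) = exp(i*(s-t)), and sums of them are collapsed using the identity that for every m > 1 the m distinct m-th roots of unity sum to 0, e.g. 1 + exp(2*I*pi/3) + exp(-2*I*pi/3) = 0.)
Dimension check: dim(rho) = sum (mult * dim) = 3*1 + 3*1 + 3*1 + 3*1 = 12 = chi_rho(e) = 12.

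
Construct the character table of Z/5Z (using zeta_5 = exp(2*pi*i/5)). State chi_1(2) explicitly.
Character table of Z/5Z (irreps indexed chi_0,...,chi_4 with chi_k(m) = zeta_5^(k*m), zeta_5 = exp(2*pi*i/5)):
  irrep \ class  {0} (size 1)  {1} (size 1)    {2} (size 1)    {3} (size 1)    {4} (size 1)  
  chi_0          1             1               1               1               1             
  chi_1          1             exp(2*I*pi/5)   exp(4*I*pi/5)   exp(-4*I*pi/5)  exp(-2*I*pi/5)
  chi_2          1             exp(4*I*pi/5)   exp(-2*I*pi/5)  exp(2*I*pi/5)   exp(-4*I*pi/5)
  chi_3          1             exp(-4*I*pi/5)  exp(2*I*pi/5)   exp(-2*I*pi/5)  exp(4*I*pi/5) 
  chi_4          1             exp(-2*I*pi/5)  exp(-4*I*pi/5)  exp(4*I*pi/5)   exp(2*I*pi/5) 

Spot check: chi_1(2) = zeta_5^(1*2) = zeta_5^2 = exp(4*I*pi/5).

Justification: Z/5Z is abelian, so all 5 irreducible complex representations are 1-dimensional. They are given by chi_k(m) = zeta_5^(k*m) for k = 0,...,4. Row orthogonality: sum_m chi_k(m) conj(chi_l(m)) = 5 * [k = l].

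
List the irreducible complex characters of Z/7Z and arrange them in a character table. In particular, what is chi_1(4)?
Character table of Z/7Z (irreps indexed chi_0,...,chi_6 with chi_k(m) = zeta_7^(k*m), zeta_7 = exp(2*pi*i/7)):
  irrep \ class  {0} (size 1)  {1} (size 1)    {2} (size 1)    {3} (size 1)    {4} (size 1)    {5} (size 1)    {6} (size 1)  
  chi_0          1             1               1               1               1               1               1             
  chi_1          1             exp(2*I*pi/7)   exp(4*I*pi/7)   exp(6*I*pi/7)   exp(-6*I*pi/7)  exp(-4*I*pi/7)  exp(-2*I*pi/7)
  chi_2          1             exp(4*I*pi/7)   exp(-6*I*pi/7)  exp(-2*I*pi/7)  exp(2*I*pi/7)   exp(6*I*pi/7)   exp(-4*I*pi/7)
  chi_3          1             exp(6*I*pi/7)   exp(-2*I*pi/7)  exp(4*I*pi/7)   exp(-4*I*pi/7)  exp(2*I*pi/7)   exp(-6*I*pi/7)
  chi_4          1             exp(-6*I*pi/7)  exp(2*I*pi/7)   exp(-4*I*pi/7)  exp(4*I*pi/7)   exp(-2*I*pi/7)  exp(6*I*pi/7) 
  chi_5          1             exp(-4*I*pi/7)  exp(6*I*pi/7)   exp(2*I*pi/7)   exp(-2*I*pi/7)  exp(-6*I*pi/7)  exp(4*I*pi/7) 
  chi_6          1             exp(-2*I*pi/7)  exp(-4*I*pi/7)  exp(-6*I*pi/7)  exp(6*I*pi/7)   exp(4*I*pi/7)   exp(2*I*pi/7) 

Spot check: chi_1(4) = zeta_7^(1*4) = zeta_7^4 = exp(-6*I*pi/7).

Why: Z/7Z is abelian, so all 7 irreducible complex representations are 1-dimensional. They are given by chi_k(m) = zeta_7^(k*m) for k = 0,...,6. Row orthogonality: sum_m chi_k(m) conj(chi_l(m)) = 7 * [k = l].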